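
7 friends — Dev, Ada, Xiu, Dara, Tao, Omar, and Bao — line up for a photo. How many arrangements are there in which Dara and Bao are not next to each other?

Of the 7! = 5040 arrangements, those with Dara and Bao adjacent number 2 × 6! = 1440 (treat the pair as a block with 2 internal orders).
So 5040 − 1440 = 3600 arrangements keep them apart.

3600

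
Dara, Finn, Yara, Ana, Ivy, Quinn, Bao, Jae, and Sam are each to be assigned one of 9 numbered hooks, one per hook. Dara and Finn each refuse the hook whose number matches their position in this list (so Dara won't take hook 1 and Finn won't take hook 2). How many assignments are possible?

287280

Let Aᵢ (for i ∈ {1, 2}) be the placements that put person i in their forbidden hook. Any j of these fix j positions, leaving (9−j)! ways to fill the rest, and there are C(2,j) ways to pick which j.
By inclusion–exclusion, the number of valid placements is Σ_{j=0}^{2} (−1)^j C(2,j)·(9−j)!.
Computing: 362880 − 80640 + 5040 = 287280.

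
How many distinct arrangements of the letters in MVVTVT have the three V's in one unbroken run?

Treat the 3 copies of V as a single block. The multiset to arrange is then {VVV, M, T, T}, 4 items in all.
That gives (4)!/(2!) = 12 arrangements.

12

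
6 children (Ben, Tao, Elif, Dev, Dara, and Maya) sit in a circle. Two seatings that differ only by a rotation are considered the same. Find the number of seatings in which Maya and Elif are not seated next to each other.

72

All circular seatings of 6 people number (5)! = 120.
Seatings with Maya beside Elif: treat them as a block with 2 internal orders, giving 2 × (4)! = 48.
Subtracting, 120 − 48 = 72.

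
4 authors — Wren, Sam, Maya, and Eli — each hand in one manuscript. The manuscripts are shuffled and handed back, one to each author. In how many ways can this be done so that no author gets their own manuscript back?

This is the derangement count D_4: permutations of 4 items with no fixed point.
By inclusion–exclusion this is Σ_{j=0}^{4} (−1)^j C(4,j)·(4−j)!.
Computing: 24 − 24 + 12 − 4 + 1 = 9.

9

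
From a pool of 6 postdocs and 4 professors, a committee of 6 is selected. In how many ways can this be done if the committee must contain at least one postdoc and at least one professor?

With no constraint there are C(10,6) = 210 possible selections.
Subtract selections that omit an entire group: no postdocs → C(4,6) = 0; no professors → C(6,6) = 1.
Both groups omitted at once is impossible, so 210 − 1 = 209.

209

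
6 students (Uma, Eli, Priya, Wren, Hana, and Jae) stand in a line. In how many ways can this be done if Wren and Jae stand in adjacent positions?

240

Treat {Wren, Jae} as a single unit. There are 5 units to order, and the pair itself can be ordered 2 ways.
So the count is 2·(5)! = 240.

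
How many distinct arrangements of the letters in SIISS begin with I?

4

Fix I in the first position and arrange the remaining 4 letters.
Those 4 letters have S appearing 3 times, giving (4)!/(3!) = 4.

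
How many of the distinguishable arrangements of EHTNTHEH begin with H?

630

With the first slot taken by H, it remains to arrange the other 7 letters (ETNTHEH).
Those 7 letters have E appearing twice, H appearing twice, and T appearing twice, giving (7)!/(2!·2!·2!) = 630.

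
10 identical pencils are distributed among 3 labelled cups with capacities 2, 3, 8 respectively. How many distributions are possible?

By stars and bars, unrestricted non-negative solutions to x_1+…+x_3 = 10 number C(10+2,2) = 66.
Subtract solutions that violate a single cap (substitute x_i' = x_i − (cap_i+1)): x_1 ≥ 3 gives C(9,2) = 36; x_2 ≥ 4 gives C(8,2) = 28; x_3 ≥ 9 gives C(3,2) = 3. Together 67.
Add back pairs where two caps are both exceeded: 10 + 0 + 0 = 10.
By inclusion–exclusion the count is 66 − 67 + 10 = 9.

9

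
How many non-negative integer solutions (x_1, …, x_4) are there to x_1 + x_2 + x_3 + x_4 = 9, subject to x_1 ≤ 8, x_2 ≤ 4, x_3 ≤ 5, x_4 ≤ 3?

Without the upper bounds there are C(12,3) = 220 ways to split 9 among 4 variables.
Subtract solutions that violate a single cap (substitute x_i' = x_i − (cap_i+1)): x_1 ≥ 9 gives C(3,3) = 1; x_2 ≥ 5 gives C(7,3) = 35; x_3 ≥ 6 gives C(6,3) = 20; x_4 ≥ 4 gives C(8,3) = 56. Together 112.
Add back pairs where two caps are both exceeded: 0 + 0 + 0 + 0 + 1 + 0 = 1.
By inclusion–exclusion the count is 220 − 112 + 1 = 109.

109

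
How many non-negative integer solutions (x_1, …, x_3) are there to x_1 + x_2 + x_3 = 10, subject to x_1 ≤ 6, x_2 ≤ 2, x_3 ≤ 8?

18

Without the upper bounds there are C(12,2) = 66 ways to split 10 among 3 variables.
Subtract solutions that violate a single cap (substitute x_i' = x_i − (cap_i+1)): x_1 ≥ 7 gives C(5,2) = 10; x_2 ≥ 3 gives C(9,2) = 36; x_3 ≥ 9 gives C(3,2) = 3. Together 49.
Add back pairs where two caps are both exceeded: 1 + 0 + 0 = 1.
By inclusion–exclusion the count is 66 − 49 + 1 = 18.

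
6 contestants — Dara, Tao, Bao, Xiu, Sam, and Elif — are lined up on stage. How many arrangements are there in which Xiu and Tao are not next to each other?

480

Of the 6! = 720 arrangements, those with Xiu and Tao adjacent number 2 × 5! = 240 (treat the pair as a block with 2 internal orders).
So 720 − 240 = 480 arrangements keep them apart.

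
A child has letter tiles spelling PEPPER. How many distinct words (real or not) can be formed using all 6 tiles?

60

The 6 letters of PEPPER have repeats: E appearing twice and P appearing 3 times.
So there are 6! / (3!·2!) = 60 distinguishable arrangements.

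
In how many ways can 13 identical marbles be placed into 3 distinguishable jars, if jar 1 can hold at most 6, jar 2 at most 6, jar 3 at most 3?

By stars and bars, unrestricted non-negative solutions to x_1+…+x_3 = 13 number C(13+2,2) = 105.
Subtract solutions that violate a single cap (substitute x_i' = x_i − (cap_i+1)): x_1 ≥ 7 gives C(8,2) = 28; x_2 ≥ 7 gives C(8,2) = 28; x_3 ≥ 4 gives C(11,2) = 55. Together 111.
Add back pairs where two caps are both exceeded: 0 + 6 + 6 = 12.
By inclusion–exclusion the count is 105 − 111 + 12 = 6.

6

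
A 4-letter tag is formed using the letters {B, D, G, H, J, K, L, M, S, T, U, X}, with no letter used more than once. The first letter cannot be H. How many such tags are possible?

The first letter has 12−1 = 11 choices (anything except H).
The remaining 3 letters are filled from the other 11 symbols without repetition: 11 × 10 × 9 = 990.
Total: 11 × 990 = 10890.

10890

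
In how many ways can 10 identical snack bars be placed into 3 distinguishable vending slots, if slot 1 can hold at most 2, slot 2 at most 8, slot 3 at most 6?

18

Without the upper bounds there are C(12,2) = 66 ways to split 10 among 3 vending slots.
Subtract solutions that violate a single cap (substitute x_i' = x_i − (cap_i+1)): x_1 ≥ 3 gives C(9,2) = 36; x_2 ≥ 9 gives C(3,2) = 3; x_3 ≥ 7 gives C(5,2) = 10. Together 49.
Add back pairs where two caps are both exceeded: 0 + 1 + 0 = 1.
By inclusion–exclusion the count is 66 − 49 + 1 = 18.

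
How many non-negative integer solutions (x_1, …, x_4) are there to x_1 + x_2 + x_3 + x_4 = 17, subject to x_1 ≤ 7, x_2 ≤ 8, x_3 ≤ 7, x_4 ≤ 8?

Ignoring the caps, the number of non-negative solutions to x_1+…+x_4 = 17 is C(20,3) = 1140.
Subtract solutions that violate a single cap (substitute x_i' = x_i − (cap_i+1)): x_1 ≥ 8 gives C(12,3) = 220; x_2 ≥ 9 gives C(11,3) = 165; x_3 ≥ 8 gives C(12,3) = 220; x_4 ≥ 9 gives C(11,3) = 165. Together 770.
Add back pairs where two caps are both exceeded: 1 + 4 + 1 + 1 + 0 + 1 = 8.
By inclusion–exclusion the count is 1140 − 770 + 8 = 378.

378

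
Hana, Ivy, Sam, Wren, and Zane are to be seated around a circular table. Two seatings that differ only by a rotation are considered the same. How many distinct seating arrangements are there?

24

Around a circle, 5 distinct people have 5!/5 = (4)! = 24 rotationally distinct seatings.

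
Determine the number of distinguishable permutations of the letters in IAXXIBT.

1260

Letter multiplicities in IAXXIBT: A×1, B×1, I×2, T×1, X×2.
So there are 7! / (2!·2!) = 1260 distinguishable arrangements.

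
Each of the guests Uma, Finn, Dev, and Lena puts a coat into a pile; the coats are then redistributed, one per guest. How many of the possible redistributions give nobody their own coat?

9

This is the derangement count D_4: permutations of 4 items with no fixed point.
By inclusion–exclusion this is Σ_{j=0}^{4} (−1)^j C(4,j)·(4−j)!.
Computing: 24 − 24 + 12 − 4 + 1 = 9.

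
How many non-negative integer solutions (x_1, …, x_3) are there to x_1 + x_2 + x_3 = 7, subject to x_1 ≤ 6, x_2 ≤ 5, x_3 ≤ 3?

22

Ignoring the caps, the number of non-negative solutions to x_1+…+x_3 = 7 is C(9,2) = 36.
Subtract solutions that violate a single cap (substitute x_i' = x_i − (cap_i+1)): x_1 ≥ 7 gives C(2,2) = 1; x_2 ≥ 6 gives C(3,2) = 3; x_3 ≥ 4 gives C(5,2) = 10. Together 14.
No two caps can be exceeded simultaneously, so the pair terms are all 0.
By inclusion–exclusion the count is 36 − 14 + 0 = 22.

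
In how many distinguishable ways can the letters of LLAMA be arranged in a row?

30

The 5 letters of LLAMA have repeats: A appearing twice and L appearing twice.
Dividing 5! = 120 by 2!·2! = 4 for the repeated letters gives 30.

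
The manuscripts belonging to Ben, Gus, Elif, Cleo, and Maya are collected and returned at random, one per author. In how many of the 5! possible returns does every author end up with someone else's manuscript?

44

Count assignments avoiding every fixed point. For any j of the 5 authors fixed to their own manuscript, the other 5−j can be arranged in (5−j)! ways.
By inclusion–exclusion this is Σ_{j=0}^{5} (−1)^j C(5,j)·(5−j)!.
Computing: 120 − 120 + 60 − 20 + 5 − 1 = 44.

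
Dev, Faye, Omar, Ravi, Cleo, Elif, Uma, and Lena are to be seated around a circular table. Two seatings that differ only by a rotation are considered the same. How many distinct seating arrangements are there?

Around a circle, 8 distinct people have 8!/8 = (7)! = 5040 rotationally distinct seatings.

5040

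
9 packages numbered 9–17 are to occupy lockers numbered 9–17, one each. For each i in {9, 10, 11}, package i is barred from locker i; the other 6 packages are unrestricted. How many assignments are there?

256320

Let Aᵢ (for i ∈ {9, 10, 11}) be the placements that put package i in its forbidden locker. Any j of these fix j positions, leaving (9−j)! ways to fill the rest, and there are C(3,j) ways to pick which j.
By inclusion–exclusion, the number of valid placements is Σ_{j=0}^{3} (−1)^j C(3,j)·(9−j)!.
Computing: 362880 − 120960 + 15120 − 720 = 256320.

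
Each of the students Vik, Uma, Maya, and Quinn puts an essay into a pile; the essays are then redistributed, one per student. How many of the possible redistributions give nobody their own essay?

9

Let Aᵢ be the assignments in which student i gets their own essay. We want the size of the complement of A₁∪…∪A_4.
By inclusion–exclusion this is Σ_{j=0}^{4} (−1)^j C(4,j)·(4−j)!.
Computing: 24 − 24 + 12 − 4 + 1 = 9.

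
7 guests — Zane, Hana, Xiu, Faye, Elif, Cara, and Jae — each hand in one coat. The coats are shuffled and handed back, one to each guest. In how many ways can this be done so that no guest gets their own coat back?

1854

This is the derangement count D_7: permutations of 7 items with no fixed point.
By inclusion–exclusion this is Σ_{j=0}^{7} (−1)^j C(7,j)·(7−j)!.
Computing: 5040 − 5040 + 2520 − 840 + 210 − 42 + 7 − 1 = 1854.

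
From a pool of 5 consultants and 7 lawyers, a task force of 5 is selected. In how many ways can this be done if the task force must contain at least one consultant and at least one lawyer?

With no constraint there are C(12,5) = 792 possible selections.
Selections missing a whole group: no consultants → C(7,5) = 21; no lawyers → C(5,5) = 1.
Both groups omitted at once is impossible, so 792 − 22 = 770.

770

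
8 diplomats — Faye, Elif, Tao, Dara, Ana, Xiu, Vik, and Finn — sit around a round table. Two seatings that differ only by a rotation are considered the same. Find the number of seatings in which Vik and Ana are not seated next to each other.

All circular seatings of 8 people number (7)! = 5040.
Seatings with Vik beside Ana: treat them as a block with 2 internal orders, giving 2 × (6)! = 1440.
Subtracting, 5040 − 1440 = 3600.

3600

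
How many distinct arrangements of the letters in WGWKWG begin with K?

Fix K in the first position and arrange the remaining 5 letters.
Those 5 letters have G appearing twice and W appearing 3 times, giving (5)!/(3!·2!) = 10.

10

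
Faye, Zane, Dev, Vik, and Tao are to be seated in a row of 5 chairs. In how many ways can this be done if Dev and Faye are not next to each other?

72

Of the 5! = 120 arrangements, those with Dev and Faye adjacent number 2 × 4! = 48 (treat the pair as a block with 2 internal orders).
So 120 − 48 = 72 arrangements keep them apart.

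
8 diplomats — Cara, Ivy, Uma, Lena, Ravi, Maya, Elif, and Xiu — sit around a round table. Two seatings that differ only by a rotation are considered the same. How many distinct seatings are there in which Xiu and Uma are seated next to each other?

Treat {Xiu, Uma} as one unit (2 internal orders) and seat the resulting 7 units around the table: (6)! circular arrangements.
So 2 × (6)! = 2 × 720 = 1440.

1440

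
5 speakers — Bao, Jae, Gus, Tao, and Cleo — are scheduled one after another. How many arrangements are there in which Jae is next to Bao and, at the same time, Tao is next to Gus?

Treat {Jae,Bao} as one block (2 orders) and {Tao,Gus} as another (2 orders).
That leaves 3 units to arrange: 2 × 2 × 3! = 4 × 6 = 24.

24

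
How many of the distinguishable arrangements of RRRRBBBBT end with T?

70

Fix T in the last position and arrange the remaining 8 letters.
Those 8 letters have B appearing 4 times and R appearing 4 times, giving (8)!/(4!·4!) = 70.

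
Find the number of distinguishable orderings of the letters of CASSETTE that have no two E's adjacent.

3780

There are 8!/(2!·2!·2!) = 5040 arrangements of CASSETTE in total.
Arrangements with the E's together: treat EE as one letter, giving (7)!/(2!·2!) = 1260.
Subtracting, 5040 − 1260 = 3780 arrangements keep the E's apart.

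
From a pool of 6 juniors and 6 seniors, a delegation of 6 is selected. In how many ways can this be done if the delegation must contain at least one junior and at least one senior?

Total 6-person selections from all 12: C(12,6) = 924.
Subtract selections that omit an entire group: no juniors → C(6,6) = 1; no seniors → C(6,6) = 1.
Both groups omitted at once is impossible, so 924 − 2 = 922.

922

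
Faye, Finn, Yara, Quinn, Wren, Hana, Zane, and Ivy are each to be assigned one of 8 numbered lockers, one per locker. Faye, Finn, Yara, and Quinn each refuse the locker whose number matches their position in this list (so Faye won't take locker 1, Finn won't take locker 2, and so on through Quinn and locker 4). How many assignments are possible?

24024

Let Aᵢ (for 1 ≤ i ≤ 4) be the placements that put person i in their forbidden locker. Any j of these fix j positions, leaving (8−j)! ways to fill the rest, and there are C(4,j) ways to pick which j.
By inclusion–exclusion, the number of valid placements is Σ_{j=0}^{4} (−1)^j C(4,j)·(8−j)!.
Computing: 40320 − 20160 + 4320 − 480 + 24 = 24024.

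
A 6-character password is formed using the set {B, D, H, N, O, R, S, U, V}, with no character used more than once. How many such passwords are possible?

60480

With no repetition, fill the 6 characters in order: 9 choices, then 8, down to 4.
That product is 9 × 8 × 7 × 6 × 5 × 4 = 60480.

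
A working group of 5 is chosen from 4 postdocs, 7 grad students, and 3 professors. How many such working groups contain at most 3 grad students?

Split by how many grad students are chosen (0 through 3).
Sum: C(7,0)·C(7,5) + C(7,1)·C(7,4) + C(7,2)·C(7,3) + C(7,3)·C(7,2) = 21 + 245 + 735 + 735 = 1736.

1736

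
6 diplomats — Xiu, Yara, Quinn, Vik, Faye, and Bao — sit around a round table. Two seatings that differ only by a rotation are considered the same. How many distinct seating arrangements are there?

120

Seat Xiu anywhere (absorbing the rotational symmetry), then permute the other 5: (5)! = 120.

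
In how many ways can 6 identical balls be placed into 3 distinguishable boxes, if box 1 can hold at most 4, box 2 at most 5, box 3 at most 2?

Ignoring the caps, the number of non-negative solutions to x_1+…+x_3 = 6 is C(8,2) = 28.
Subtract solutions that violate a single cap (substitute x_i' = x_i − (cap_i+1)): x_1 ≥ 5 gives C(3,2) = 3; x_2 ≥ 6 gives C(2,2) = 1; x_3 ≥ 3 gives C(5,2) = 10. Together 14.
No two caps can be exceeded simultaneously, so the pair terms are all 0.
By inclusion–exclusion the count is 28 − 14 + 0 = 14.

14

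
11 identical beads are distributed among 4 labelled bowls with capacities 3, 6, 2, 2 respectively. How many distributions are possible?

10

Without the upper bounds there are C(14,3) = 364 ways to split 11 among 4 bowls.
Subtract solutions that violate a single cap (substitute x_i' = x_i − (cap_i+1)): x_1 ≥ 4 gives C(10,3) = 120; x_2 ≥ 7 gives C(7,3) = 35; x_3 ≥ 3 gives C(11,3) = 165; x_4 ≥ 3 gives C(11,3) = 165. Together 485.
Add back pairs where two caps are both exceeded: 1 + 35 + 35 + 4 + 4 + 56 = 135.
Subtract triples: 0 + 0 + 4 + 0 = 4.
By inclusion–exclusion the count is 364 − 485 + 135 − 4 = 10.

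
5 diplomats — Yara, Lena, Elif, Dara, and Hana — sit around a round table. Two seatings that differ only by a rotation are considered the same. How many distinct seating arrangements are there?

24

Fix one person's seat to break rotational symmetry; the remaining 4 people can be arranged in (4)! = 24 ways.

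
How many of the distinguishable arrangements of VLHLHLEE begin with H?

Fix H in the first position and arrange the remaining 7 letters.
Those 7 letters have E appearing twice and L appearing 3 times, giving (7)!/(3!·2!) = 420.

420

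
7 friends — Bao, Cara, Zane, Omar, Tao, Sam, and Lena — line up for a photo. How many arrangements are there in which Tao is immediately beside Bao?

1440

Treat {Tao, Bao} as a single unit. There are 6 units to order, and the pair itself can be ordered 2 ways.
So the count is 2·(6)! = 1440.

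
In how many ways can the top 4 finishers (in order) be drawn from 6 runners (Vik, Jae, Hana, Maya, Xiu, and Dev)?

360

There are 6 choices for 1st place, 5 for 2nd, and so on down to 3 for position 4.
That gives 6 × 5 × 4 × 3 = 360.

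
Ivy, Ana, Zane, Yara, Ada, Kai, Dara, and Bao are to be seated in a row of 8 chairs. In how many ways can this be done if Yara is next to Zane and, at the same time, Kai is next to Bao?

2880

Treat {Yara,Zane} as one block (2 orders) and {Kai,Bao} as another (2 orders).
That leaves 6 units to arrange: 2 × 2 × 6! = 4 × 720 = 2880.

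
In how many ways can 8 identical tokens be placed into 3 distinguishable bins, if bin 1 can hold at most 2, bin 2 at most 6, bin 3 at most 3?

9

By stars and bars, unrestricted non-negative solutions to x_1+…+x_3 = 8 number C(8+2,2) = 45.
Subtract solutions that violate a single cap (substitute x_i' = x_i − (cap_i+1)): x_1 ≥ 3 gives C(7,2) = 21; x_2 ≥ 7 gives C(3,2) = 3; x_3 ≥ 4 gives C(6,2) = 15. Together 39.
Add back pairs where two caps are both exceeded: 0 + 3 + 0 = 3.
By inclusion–exclusion the count is 45 − 39 + 3 = 9.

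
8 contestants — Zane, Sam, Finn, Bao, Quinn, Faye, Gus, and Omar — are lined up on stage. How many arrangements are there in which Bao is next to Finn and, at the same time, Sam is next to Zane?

2880

Treat {Bao,Finn} as one block (2 orders) and {Sam,Zane} as another (2 orders).
That leaves 6 units to arrange: 2 × 2 × 6! = 4 × 720 = 2880.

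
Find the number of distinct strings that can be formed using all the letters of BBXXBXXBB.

126

Letter multiplicities in BBXXBXXBB: B×5, X×4.
So there are 9! / (5!·4!) = 126 distinguishable arrangements.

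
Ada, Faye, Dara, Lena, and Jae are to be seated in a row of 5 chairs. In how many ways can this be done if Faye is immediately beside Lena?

Place the 3 others and the Faye-Lena pair as 4 objects in a line; the pair has 2 internal arrangements.
So the count is 2·(4)! = 48.

48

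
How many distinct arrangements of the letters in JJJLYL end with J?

Fix J in the last position and arrange the remaining 5 letters.
Those 5 letters have J appearing twice and L appearing twice, giving (5)!/(2!·2!) = 30.

30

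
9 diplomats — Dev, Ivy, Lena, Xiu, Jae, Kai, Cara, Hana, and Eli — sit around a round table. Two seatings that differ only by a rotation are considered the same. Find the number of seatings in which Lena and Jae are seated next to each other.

Treat {Lena, Jae} as one unit (2 internal orders) and seat the resulting 8 units around the table: (7)! circular arrangements.
So 2 × (7)! = 2 × 5040 = 10080.

10080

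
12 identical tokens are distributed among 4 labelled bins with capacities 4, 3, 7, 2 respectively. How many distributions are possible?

Without the upper bounds there are C(15,3) = 455 ways to split 12 among 4 bins.
Subtract solutions that violate a single cap (substitute x_i' = x_i − (cap_i+1)): x_1 ≥ 5 gives C(10,3) = 120; x_2 ≥ 4 gives C(11,3) = 165; x_3 ≥ 8 gives C(7,3) = 35; x_4 ≥ 3 gives C(12,3) = 220. Together 540.
Add back pairs where two caps are both exceeded: 20 + 0 + 35 + 1 + 56 + 4 = 116.
Subtract triples: 0 + 1 + 0 + 0 = 1.
By inclusion–exclusion the count is 455 − 540 + 116 − 1 = 30.

30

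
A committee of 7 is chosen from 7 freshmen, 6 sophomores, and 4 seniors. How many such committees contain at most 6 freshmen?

Split by how many freshmen are chosen (0 through 6).
Sum: C(7,0)·C(10,7) + C(7,1)·C(10,6) + C(7,2)·C(10,5) + C(7,3)·C(10,4) + C(7,4)·C(10,3) + C(7,5)·C(10,2) + C(7,6)·C(10,1) = 120 + 1470 + 5292 + 7350 + 4200 + 945 + 70 = 19447.

19447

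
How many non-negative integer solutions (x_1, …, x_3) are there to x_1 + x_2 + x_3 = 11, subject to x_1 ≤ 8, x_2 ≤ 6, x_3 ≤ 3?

By stars and bars, unrestricted non-negative solutions to x_1+…+x_3 = 11 number C(11+2,2) = 78.
Subtract solutions that violate a single cap (substitute x_i' = x_i − (cap_i+1)): x_1 ≥ 9 gives C(4,2) = 6; x_2 ≥ 7 gives C(6,2) = 15; x_3 ≥ 4 gives C(9,2) = 36. Together 57.
Add back pairs where two caps are both exceeded: 0 + 0 + 1 = 1.
By inclusion–exclusion the count is 78 − 57 + 1 = 22.

22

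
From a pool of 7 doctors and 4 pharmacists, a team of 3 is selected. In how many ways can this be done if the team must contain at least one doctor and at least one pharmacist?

126

Total 3-person selections from all 11: C(11,3) = 165.
Subtract selections that omit an entire group: no doctors → C(4,3) = 4; no pharmacists → C(7,3) = 35.
Both groups omitted at once is impossible, so 165 − 39 = 126.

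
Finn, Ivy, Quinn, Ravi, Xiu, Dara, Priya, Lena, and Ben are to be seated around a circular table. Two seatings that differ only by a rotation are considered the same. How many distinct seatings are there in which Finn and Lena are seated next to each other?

Treat {Finn, Lena} as one unit (2 internal orders) and seat the resulting 8 units around the table: (7)! circular arrangements.
So 2 × (7)! = 2 × 5040 = 10080.

10080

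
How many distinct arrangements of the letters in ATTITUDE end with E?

With the last slot taken by E, it remains to arrange the other 7 letters (ATTITUD).
Those 7 letters have T appearing 3 times, giving (7)!/(3!) = 840.

840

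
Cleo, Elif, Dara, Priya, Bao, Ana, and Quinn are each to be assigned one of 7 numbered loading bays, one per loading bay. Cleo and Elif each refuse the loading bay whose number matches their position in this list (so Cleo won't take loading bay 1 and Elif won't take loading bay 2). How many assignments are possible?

Let Aᵢ (for i ∈ {1, 2}) be the placements that put person i in their forbidden loading bay. Any j of these fix j positions, leaving (7−j)! ways to fill the rest, and there are C(2,j) ways to pick which j.
By inclusion–exclusion, the number of valid placements is Σ_{j=0}^{2} (−1)^j C(2,j)·(7−j)!.
Computing: 5040 − 1440 + 120 = 3720.

3720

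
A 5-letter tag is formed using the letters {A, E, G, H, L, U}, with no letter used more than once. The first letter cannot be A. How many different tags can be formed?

The first letter has 6−1 = 5 choices (anything except A).
The remaining 4 letters are filled from the other 5 symbols without repetition: 5 × 4 × 3 × 2 = 120.
Total: 5 × 120 = 600.

600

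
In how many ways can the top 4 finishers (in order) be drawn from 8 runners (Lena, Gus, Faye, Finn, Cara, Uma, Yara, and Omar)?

1680

This is an ordered selection of 4 from 8: P(8,4).
That gives 8 × 7 × 6 × 5 = 1680.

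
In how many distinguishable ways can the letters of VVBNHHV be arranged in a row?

420

The 7 letters of VVBNHHV have repeats: H appearing twice and V appearing 3 times.
Dividing 7! = 5040 by 3!·2! = 12 for the repeated letters gives 420.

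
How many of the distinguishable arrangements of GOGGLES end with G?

Fix G in the last position and arrange the remaining 6 letters.
Those 6 letters have G appearing twice, giving (6)!/(2!) = 360.

360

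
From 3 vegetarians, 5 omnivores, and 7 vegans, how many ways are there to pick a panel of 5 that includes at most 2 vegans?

Split by how many vegans are chosen (0 through 2).
Sum: C(7,0)·C(8,5) + C(7,1)·C(8,4) + C(7,2)·C(8,3) = 56 + 490 + 1176 = 1722.

1722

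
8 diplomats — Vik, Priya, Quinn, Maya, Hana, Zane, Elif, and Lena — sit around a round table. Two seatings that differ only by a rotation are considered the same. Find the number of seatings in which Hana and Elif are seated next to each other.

1440

Treat {Hana, Elif} as one unit (2 internal orders) and seat the resulting 7 units around the table: (6)! circular arrangements.
So 2 × (6)! = 2 × 720 = 1440.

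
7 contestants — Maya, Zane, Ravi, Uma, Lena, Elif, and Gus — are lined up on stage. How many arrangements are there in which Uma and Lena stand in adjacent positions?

1440

Place the 5 others and the Uma-Lena pair as 6 objects in a line; the pair has 2 internal arrangements.
That gives 2 × 6! = 2 × 720 = 1440.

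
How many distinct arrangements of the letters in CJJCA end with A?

With the last slot taken by A, it remains to arrange the other 4 letters (CJJC).
Those 4 letters have C appearing twice and J appearing twice, giving (4)!/(2!·2!) = 6.

6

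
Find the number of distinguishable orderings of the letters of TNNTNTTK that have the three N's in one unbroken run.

Treat the 3 copies of N as a single block. The multiset to arrange is then {NNN, K, T, T, T, T}, 6 items in all.
That gives (6)!/(4!) = 30 arrangements.

30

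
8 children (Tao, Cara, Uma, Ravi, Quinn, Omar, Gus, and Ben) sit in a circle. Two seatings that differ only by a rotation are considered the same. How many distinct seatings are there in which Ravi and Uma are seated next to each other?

1440

Treat {Ravi, Uma} as one unit (2 internal orders) and seat the resulting 7 units around the table: (6)! circular arrangements.
So 2 × (6)! = 2 × 720 = 1440.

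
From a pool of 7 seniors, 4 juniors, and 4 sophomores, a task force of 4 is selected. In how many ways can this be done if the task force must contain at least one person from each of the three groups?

672

Total 4-person selections from all 15: C(15,4) = 1365.
Selections missing a whole group: no seniors → C(8,4) = 70; no juniors → C(11,4) = 330; no sophomores → C(11,4) = 330.
Add back selections omitting two groups (i.e. drawn from a single group): C(7,4) + C(4,4) + C(4,4) = 37.
By inclusion–exclusion: 1365 − 730 + 37 = 672.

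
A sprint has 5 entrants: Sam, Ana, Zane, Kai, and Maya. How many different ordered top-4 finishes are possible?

There are 5 choices for 1st place, 4 for 2nd, and so on down to 2 for position 4.
That gives 5 × 4 × 3 × 2 = 120.

120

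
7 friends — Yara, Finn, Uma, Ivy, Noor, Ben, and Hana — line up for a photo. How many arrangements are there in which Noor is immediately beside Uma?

1440

Glue Noor and Uma into one block (2 internal orders), leaving 6 units to arrange in a row.
That gives 2 × 6! = 2 × 720 = 1440.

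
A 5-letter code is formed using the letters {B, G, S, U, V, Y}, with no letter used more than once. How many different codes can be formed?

720

This is a permutation of 5 out of 6: P(6,5) = 6!/1!.
6 × 5 × 4 × 3 × 2 = 720.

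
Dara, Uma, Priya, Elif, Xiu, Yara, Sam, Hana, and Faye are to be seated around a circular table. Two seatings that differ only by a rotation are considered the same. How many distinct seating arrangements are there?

Fix one person's seat to break rotational symmetry; the remaining 8 people can be arranged in (8)! = 40320 ways.

40320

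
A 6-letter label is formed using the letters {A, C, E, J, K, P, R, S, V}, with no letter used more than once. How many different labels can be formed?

60480

With no repetition, fill the 6 letters in order: 9 choices, then 8, down to 4.
That product is 9 × 8 × 7 × 6 × 5 × 4 = 60480.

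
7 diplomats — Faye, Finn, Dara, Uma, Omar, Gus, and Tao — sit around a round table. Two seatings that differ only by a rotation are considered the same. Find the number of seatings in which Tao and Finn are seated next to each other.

240

Glue Tao and Finn into a block (2 internal orders). Seating 6 units around a circle gives (5)! arrangements.
So 2 × (5)! = 2 × 120 = 240.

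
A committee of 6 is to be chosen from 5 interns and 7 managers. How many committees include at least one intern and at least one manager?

917

Total 6-person selections from all 12: C(12,6) = 924.
Selections missing a whole group: no interns → C(7,6) = 7; no managers → C(5,6) = 0.
Both groups omitted at once is impossible, so 924 − 7 = 917.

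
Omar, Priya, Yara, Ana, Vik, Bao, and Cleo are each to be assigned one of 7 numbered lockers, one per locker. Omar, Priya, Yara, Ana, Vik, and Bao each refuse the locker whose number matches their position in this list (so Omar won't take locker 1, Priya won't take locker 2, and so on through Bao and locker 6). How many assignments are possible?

2119

Let Aᵢ (for 1 ≤ i ≤ 6) be the placements that put person i in their forbidden locker. Any j of these fix j positions, leaving (7−j)! ways to fill the rest, and there are C(6,j) ways to pick which j.
By inclusion–exclusion, the number of valid placements is Σ_{j=0}^{6} (−1)^j C(6,j)·(7−j)!.
Computing: 5040 − 4320 + 1800 − 480 + 90 − 12 + 1 = 2119.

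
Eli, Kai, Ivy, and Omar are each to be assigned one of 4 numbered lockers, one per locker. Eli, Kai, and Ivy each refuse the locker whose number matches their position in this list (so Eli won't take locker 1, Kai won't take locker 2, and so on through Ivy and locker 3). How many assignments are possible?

11

Let Aᵢ (for i ∈ {1, 2, 3}) be the placements that put person i in their forbidden locker. Any j of these fix j positions, leaving (4−j)! ways to fill the rest, and there are C(3,j) ways to pick which j.
By inclusion–exclusion, the number of valid placements is Σ_{j=0}^{3} (−1)^j C(3,j)·(4−j)!.
Computing: 24 − 18 + 6 − 1 = 11.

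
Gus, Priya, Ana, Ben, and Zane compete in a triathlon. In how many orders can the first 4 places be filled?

There are 5 choices for 1st place, 4 for 2nd, and so on down to 2 for position 4.
That gives 5 × 4 × 3 × 2 = 120.

120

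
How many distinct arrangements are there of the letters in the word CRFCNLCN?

Letter multiplicities in CRFCNLCN: C×3, F×1, L×1, N×2, R×1.
Dividing 8! = 40320 by 3!·2! = 12 for the repeated letters gives 3360.

3360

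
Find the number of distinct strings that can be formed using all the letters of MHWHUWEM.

5040

The 8 letters of MHWHUWEM have repeats: H appearing twice, M appearing twice, and W appearing twice.
So there are 8! / (2!·2!·2!) = 5040 distinguishable arrangements.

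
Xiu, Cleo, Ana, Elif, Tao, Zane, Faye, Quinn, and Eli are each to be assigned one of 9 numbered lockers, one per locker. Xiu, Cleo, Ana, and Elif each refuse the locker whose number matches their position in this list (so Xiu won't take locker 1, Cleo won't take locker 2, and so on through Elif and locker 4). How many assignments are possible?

229080

Let Aᵢ (for 1 ≤ i ≤ 4) be the placements that put person i in their forbidden locker. Any j of these fix j positions, leaving (9−j)! ways to fill the rest, and there are C(4,j) ways to pick which j.
By inclusion–exclusion, the number of valid placements is Σ_{j=0}^{4} (−1)^j C(4,j)·(9−j)!.
Computing: 362880 − 161280 + 30240 − 2880 + 120 = 229080.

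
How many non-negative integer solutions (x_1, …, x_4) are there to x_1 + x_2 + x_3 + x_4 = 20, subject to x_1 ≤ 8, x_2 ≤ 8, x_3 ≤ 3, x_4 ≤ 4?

20

Without the upper bounds there are C(23,3) = 1771 ways to split 20 among 4 variables.
Subtract solutions that violate a single cap (substitute x_i' = x_i − (cap_i+1)): x_1 ≥ 9 gives C(14,3) = 364; x_2 ≥ 9 gives C(14,3) = 364; x_3 ≥ 4 gives C(19,3) = 969; x_4 ≥ 5 gives C(18,3) = 816. Together 2513.
Add back pairs where two caps are both exceeded: 10 + 120 + 84 + 120 + 84 + 364 = 782.
Subtract triples: 0 + 0 + 10 + 10 = 20.
By inclusion–exclusion the count is 1771 − 2513 + 782 − 20 = 20.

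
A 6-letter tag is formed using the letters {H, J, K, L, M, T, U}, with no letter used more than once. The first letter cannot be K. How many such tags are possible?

The first letter has 7−1 = 6 choices (anything except K).
The remaining 5 letters are filled from the other 6 symbols without repetition: 6 × 5 × 4 × 3 × 2 = 720.
Total: 6 × 720 = 4320.

4320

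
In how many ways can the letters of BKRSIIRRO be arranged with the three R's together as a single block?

2520

Treat the 3 copies of R as a single block. The multiset to arrange is then {RRR, B, I, I, K, O, S}, 7 items in all.
That gives (7)!/(2!) = 2520 arrangements.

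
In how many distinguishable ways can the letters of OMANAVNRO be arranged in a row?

OMANAVNRO has 9 letters with A appearing twice, N appearing twice, and O appearing twice.
So there are 9! / (2!·2!·2!) = 45360 distinguishable arrangements.

45360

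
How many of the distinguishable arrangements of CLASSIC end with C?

360

Fix C in the last position and arrange the remaining 6 letters.
Those 6 letters have S appearing twice, giving (6)!/(2!) = 360.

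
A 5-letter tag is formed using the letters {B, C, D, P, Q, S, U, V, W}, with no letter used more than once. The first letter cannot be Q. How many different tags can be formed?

13440

The first letter has 9−1 = 8 choices (anything except Q).
The remaining 4 letters are filled from the other 8 symbols without repetition: 8 × 7 × 6 × 5 = 1680.
Total: 8 × 1680 = 13440.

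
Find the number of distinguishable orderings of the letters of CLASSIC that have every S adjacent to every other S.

360

Treat the 2 copies of S as a single block. The multiset to arrange is then {SS, A, C, C, I, L}, 6 items in all.
That gives (6)!/(2!) = 360 arrangements.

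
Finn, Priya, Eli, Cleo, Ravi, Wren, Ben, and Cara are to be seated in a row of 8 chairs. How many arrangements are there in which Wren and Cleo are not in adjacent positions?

30240

There are 8! = 40320 arrangements in all. If Wren and Cleo are adjacent, merging them into one block gives 2·(7)! = 10080 arrangements.
So 40320 − 10080 = 30240 arrangements keep them apart.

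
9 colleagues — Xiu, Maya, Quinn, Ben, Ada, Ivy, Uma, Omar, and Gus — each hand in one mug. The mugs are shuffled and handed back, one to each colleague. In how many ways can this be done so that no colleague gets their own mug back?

This is the derangement count D_9: permutations of 9 items with no fixed point.
By inclusion–exclusion this is Σ_{j=0}^{9} (−1)^j C(9,j)·(9−j)!.
Computing: 362880 − 362880 + 181440 − 60480 + 15120 − 3024 + 504 − 72 + 9 − 1 = 133496.

133496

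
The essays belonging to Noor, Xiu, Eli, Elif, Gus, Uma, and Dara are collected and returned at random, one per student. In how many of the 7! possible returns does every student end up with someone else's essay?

Let Aᵢ be the assignments in which student i gets their own essay. We want the size of the complement of A₁∪…∪A_7.
By inclusion–exclusion this is Σ_{j=0}^{7} (−1)^j C(7,j)·(7−j)!.
Computing: 5040 − 5040 + 2520 − 840 + 210 − 42 + 7 − 1 = 1854.

1854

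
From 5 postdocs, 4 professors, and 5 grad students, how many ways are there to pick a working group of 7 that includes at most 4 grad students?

Split by how many grad students are chosen (0 through 4).
Sum: C(5,0)·C(9,7) + C(5,1)·C(9,6) + C(5,2)·C(9,5) + C(5,3)·C(9,4) + C(5,4)·C(9,3) = 36 + 420 + 1260 + 1260 + 420 = 3396.

3396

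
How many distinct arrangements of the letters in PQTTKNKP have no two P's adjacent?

3780

Total arrangements of PQTTKNKP: 8!/(2!·2!·2!) = 5040.
If the two P's are adjacent, glue them into one block, leaving 7 items to arrange: (7)!/(2!·2!) = 1260 ways.
Hence 5040 − 1260 = 3780.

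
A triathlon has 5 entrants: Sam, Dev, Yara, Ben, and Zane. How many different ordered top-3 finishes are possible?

There are 5 choices for 1st place, 4 for 2nd, and 3 for 3rd.
That gives 5 × 4 × 3 = 60.

60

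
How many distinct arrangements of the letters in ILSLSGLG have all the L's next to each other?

180

Treat the 3 copies of L as a single block. The multiset to arrange is then {LLL, G, G, I, S, S}, 6 items in all.
That gives (6)!/(2!·2!) = 180 arrangements.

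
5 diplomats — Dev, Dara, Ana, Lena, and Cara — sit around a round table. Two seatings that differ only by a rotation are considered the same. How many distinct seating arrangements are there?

Seat Dev anywhere (absorbing the rotational symmetry), then permute the other 4: (4)! = 24.

24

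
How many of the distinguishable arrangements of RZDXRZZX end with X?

With the last slot taken by X, it remains to arrange the other 7 letters (RZDRZZX).
Those 7 letters have R appearing twice and Z appearing 3 times, giving (7)!/(3!·2!) = 420.

420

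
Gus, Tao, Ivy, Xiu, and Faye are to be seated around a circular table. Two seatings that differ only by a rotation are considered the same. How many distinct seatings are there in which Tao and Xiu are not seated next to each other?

12

All circular seatings of 5 people number (4)! = 24.
Those with Tao next to Xiu: fuse the pair into one unit and seat 4 units around a circle — 2·(3)! = 12.
Subtracting, 24 − 12 = 12.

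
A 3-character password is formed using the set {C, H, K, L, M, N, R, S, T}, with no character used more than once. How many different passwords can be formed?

Choose and order 3 of the 9 symbols: the first character has 9 options, the next 8, then 7.
9 × 8 × 7 = 504.

504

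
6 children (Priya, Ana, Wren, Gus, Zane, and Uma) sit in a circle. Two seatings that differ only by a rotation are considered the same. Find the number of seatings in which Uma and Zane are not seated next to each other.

72

All circular seatings of 6 people number (5)! = 120.
Seatings with Uma beside Zane: treat them as a block with 2 internal orders, giving 2 × (4)! = 48.
Subtracting, 120 − 48 = 72.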